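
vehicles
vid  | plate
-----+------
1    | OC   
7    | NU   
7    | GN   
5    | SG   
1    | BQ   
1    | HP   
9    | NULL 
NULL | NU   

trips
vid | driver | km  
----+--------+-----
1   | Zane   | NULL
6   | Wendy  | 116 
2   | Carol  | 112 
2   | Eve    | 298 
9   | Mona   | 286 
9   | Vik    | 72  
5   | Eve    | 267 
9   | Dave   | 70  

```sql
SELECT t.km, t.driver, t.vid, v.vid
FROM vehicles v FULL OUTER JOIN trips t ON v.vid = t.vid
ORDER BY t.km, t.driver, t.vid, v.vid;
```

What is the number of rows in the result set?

FULL OUTER JOIN keeps every row from both sides; unmatched rows get NULL for the other side's columns.
Matching on v.vid = t.vid. A NULL in a compared column never satisfies the condition.
Matched pairs: 7; unmatched v rows kept: 3; unmatched t rows kept: 3.
Total: 7 matched + 6 padded = 13 rows.

13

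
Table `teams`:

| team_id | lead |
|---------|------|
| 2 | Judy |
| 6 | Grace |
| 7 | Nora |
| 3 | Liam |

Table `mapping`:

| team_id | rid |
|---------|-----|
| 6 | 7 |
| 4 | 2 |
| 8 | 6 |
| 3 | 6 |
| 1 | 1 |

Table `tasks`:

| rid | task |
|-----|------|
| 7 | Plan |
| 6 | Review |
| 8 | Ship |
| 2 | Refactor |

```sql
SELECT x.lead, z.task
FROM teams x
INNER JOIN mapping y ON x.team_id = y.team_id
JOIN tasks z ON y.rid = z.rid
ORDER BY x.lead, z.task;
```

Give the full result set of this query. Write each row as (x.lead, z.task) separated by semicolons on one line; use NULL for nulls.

Joins associate left-to-right: teams INNER JOIN mapping on team_id gives 2 intermediate row(s).
Then INNER JOIN `tasks z` on rid: keep only rows whose y.rid appears in z.

(Grace, Plan); (Liam, Review)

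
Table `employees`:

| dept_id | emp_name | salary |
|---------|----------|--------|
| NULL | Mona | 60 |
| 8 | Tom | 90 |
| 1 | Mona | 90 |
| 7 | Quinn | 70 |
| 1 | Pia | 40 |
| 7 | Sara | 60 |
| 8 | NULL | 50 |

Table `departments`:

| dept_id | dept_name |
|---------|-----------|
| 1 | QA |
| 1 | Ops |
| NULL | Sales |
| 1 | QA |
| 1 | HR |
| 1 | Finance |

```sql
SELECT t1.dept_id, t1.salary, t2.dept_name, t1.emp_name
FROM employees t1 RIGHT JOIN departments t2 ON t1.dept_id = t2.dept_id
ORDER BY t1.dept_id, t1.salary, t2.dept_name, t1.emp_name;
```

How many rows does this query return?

RIGHT JOIN keeps every row from `departments`; unmatched rows get NULL for `employees`'s columns.
Matching on t1.dept_id = t2.dept_id. A NULL in a compared column never satisfies the condition.
- t1[0] dept_id=NULL → no match.
- t1[1] dept_id=8 → no match.
- t1[2] dept_id=1 → 5 match(es) in t2 → 5 row(s).
- t1[3] dept_id=7 → no match.
- t1[4] dept_id=1 → 5 match(es) in t2 → 5 row(s).
- t1[5] dept_id=7 → no match.
- t1[6] dept_id=8 → no match.
- 1 t2 row(s) had no t1 match → kept, t1 columns NULL.
Total: 10 matched + 1 padded = 11 rows.

11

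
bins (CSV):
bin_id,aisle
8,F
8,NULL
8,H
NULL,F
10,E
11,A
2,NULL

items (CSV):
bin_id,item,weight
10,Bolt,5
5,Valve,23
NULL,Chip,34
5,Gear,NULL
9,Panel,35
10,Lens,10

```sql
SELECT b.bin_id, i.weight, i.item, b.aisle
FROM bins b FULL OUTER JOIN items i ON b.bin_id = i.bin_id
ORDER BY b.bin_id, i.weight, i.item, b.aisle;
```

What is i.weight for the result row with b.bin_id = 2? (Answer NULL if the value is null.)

NULL

FULL OUTER JOIN keeps every row from both sides; unmatched rows get NULL for the other side's columns.
Matching on b.bin_id = i.bin_id. A NULL in a compared column never satisfies the condition.
- b[0] bin_id=8 → no match; kept with NULLs on the i side.
- b[1] bin_id=8 → no match; kept with NULLs on the i side.
- b[2] bin_id=8 → no match; kept with NULLs on the i side.
- b[3] bin_id=NULL → no match; kept with NULLs on the i side.
- b[4] bin_id=10 → 2 match(es) in i → 2 row(s).
- b[5] bin_id=11 → no match; kept with NULLs on the i side.
- b[6] bin_id=2 → no match; kept with NULLs on the i side.
- plus 4 unmatched i row(s), each kept with NULL b columns.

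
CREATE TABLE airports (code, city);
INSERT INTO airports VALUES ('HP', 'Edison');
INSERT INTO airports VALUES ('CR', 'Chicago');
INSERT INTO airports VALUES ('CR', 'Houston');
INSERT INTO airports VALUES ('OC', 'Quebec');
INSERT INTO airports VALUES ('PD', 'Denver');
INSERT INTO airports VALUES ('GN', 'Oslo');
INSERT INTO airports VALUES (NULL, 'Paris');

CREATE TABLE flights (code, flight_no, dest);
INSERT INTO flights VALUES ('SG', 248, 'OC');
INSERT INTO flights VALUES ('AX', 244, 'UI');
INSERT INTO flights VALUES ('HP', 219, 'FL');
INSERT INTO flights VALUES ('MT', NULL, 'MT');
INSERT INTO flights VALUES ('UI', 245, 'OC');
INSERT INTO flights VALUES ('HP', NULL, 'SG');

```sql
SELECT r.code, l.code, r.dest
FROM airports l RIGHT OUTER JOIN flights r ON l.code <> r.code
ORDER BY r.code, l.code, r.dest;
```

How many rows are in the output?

34

RIGHT JOIN keeps every row from `flights`; unmatched rows get NULL for `airports`'s columns.
Matching on l.code <> r.code. A NULL in a compared column never satisfies the condition.
- code=HP: 4 matching r row(s), so 4 row(s) emitted.
- code=CR: 6 matching r row(s), so 6 row(s) emitted.
- code=CR: 6 matching r row(s), so 6 row(s) emitted.
- code=OC: 6 matching r row(s), so 6 row(s) emitted.
- code=PD: 6 matching r row(s), so 6 row(s) emitted.
- code=GN: 6 matching r row(s), so 6 row(s) emitted.
- code=NULL: no matching r row.
- every r row matched at least one l row.
Total: 34 rows.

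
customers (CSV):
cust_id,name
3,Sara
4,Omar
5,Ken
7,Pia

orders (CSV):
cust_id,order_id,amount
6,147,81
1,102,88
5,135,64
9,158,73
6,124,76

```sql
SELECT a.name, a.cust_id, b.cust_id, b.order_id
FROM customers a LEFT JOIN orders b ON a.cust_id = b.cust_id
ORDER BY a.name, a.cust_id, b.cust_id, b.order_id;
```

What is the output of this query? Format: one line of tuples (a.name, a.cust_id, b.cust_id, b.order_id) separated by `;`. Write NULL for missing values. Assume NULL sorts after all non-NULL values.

(Ken, 5, 5, 135); (Omar, 4, NULL, NULL); (Pia, 7, NULL, NULL); (Sara, 3, NULL, NULL)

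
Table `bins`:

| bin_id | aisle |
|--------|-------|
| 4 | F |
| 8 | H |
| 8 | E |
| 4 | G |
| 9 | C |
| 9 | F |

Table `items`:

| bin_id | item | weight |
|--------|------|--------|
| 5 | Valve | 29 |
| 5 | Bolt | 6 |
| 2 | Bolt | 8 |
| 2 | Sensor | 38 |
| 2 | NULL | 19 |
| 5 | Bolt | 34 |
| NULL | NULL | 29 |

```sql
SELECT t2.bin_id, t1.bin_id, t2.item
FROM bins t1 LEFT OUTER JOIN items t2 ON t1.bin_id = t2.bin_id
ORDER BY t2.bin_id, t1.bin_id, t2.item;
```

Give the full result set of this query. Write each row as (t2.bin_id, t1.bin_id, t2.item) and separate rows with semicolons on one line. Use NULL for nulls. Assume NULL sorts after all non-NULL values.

(NULL, 4, NULL); (NULL, 4, NULL); (NULL, 8, NULL); (NULL, 8, NULL); (NULL, 9, NULL); (NULL, 9, NULL)

LEFT JOIN keeps every row from `bins`; unmatched rows get NULL for `items`'s columns.
Matching on t1.bin_id = t2.bin_id. A NULL in a compared column never satisfies the condition.
- t1 (bin_id=4) has no partner → padded with NULL.
- t1 (bin_id=8) has no partner → padded with NULL.
- t1 (bin_id=8) has no partner → padded with NULL.
- t1 (bin_id=4) has no partner → padded with NULL.
- t1 (bin_id=9) has no partner → padded with NULL.
- t1 (bin_id=9) has no partner → padded with NULL.
After projecting and ordering:
t2.bin_id | t1.bin_id | t2.item
NULL | 4 | NULL
NULL | 4 | NULL
NULL | 8 | NULL
NULL | 8 | NULL
NULL | 9 | NULL
NULL | 9 | NULL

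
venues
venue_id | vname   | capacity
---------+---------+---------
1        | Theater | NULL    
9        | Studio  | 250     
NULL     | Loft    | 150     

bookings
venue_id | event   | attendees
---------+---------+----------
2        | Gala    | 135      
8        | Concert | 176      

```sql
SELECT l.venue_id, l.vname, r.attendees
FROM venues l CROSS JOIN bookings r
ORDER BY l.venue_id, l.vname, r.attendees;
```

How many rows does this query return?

CROSS JOIN pairs every row of `venues` with every row of `bookings`: 3 × 2 = 6 rows.

6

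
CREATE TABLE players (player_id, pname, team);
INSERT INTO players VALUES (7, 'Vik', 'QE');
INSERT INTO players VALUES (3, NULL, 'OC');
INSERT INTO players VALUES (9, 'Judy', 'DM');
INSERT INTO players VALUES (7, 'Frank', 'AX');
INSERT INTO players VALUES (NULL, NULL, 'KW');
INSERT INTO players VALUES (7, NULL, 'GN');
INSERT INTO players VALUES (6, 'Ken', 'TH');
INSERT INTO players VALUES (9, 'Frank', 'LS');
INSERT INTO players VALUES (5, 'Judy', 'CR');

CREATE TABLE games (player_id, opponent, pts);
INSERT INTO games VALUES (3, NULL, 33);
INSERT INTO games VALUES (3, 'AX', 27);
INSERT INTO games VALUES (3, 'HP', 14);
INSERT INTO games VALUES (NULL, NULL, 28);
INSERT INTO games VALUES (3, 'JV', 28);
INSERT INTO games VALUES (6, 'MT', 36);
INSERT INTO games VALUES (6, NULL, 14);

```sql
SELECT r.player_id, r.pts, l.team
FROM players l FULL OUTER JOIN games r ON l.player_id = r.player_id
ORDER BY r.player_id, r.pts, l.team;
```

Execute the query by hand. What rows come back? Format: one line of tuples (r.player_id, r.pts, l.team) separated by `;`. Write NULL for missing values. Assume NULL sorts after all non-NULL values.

(3, 14, OC); (3, 27, OC); (3, 28, OC); (3, 33, OC); (6, 14, TH); (6, 36, TH); (NULL, 28, NULL); (NULL, NULL, AX); (NULL, NULL, CR); (NULL, NULL, DM); (NULL, NULL, GN); (NULL, NULL, KW); (NULL, NULL, LS); (NULL, NULL, QE)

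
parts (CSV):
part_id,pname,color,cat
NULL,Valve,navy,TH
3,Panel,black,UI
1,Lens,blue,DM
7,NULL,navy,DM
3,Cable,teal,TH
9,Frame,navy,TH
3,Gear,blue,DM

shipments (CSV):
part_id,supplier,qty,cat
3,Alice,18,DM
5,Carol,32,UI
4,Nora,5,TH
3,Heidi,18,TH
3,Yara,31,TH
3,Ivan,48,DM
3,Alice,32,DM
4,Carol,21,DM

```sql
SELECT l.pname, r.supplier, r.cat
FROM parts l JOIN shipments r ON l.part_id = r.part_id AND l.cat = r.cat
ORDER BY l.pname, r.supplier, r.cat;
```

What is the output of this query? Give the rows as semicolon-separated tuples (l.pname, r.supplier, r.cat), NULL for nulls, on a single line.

(Cable, Heidi, TH); (Cable, Yara, TH); (Gear, Alice, DM); (Gear, Alice, DM); (Gear, Ivan, DM)

INNER JOIN keeps only pairs where the ON condition holds.
Matching on l.part_id = r.part_id AND l.cat = r.cat. A NULL in a compared column never satisfies the condition.
- l[0] part_id=NULL, cat=TH → no match; dropped.
- l[1] part_id=3, cat=UI → no match; dropped.
- l[2] part_id=1, cat=DM → no match; dropped.
- l[3] part_id=7, cat=DM → no match; dropped.
- l[4] part_id=3, cat=TH → 2 match(es) in r → 2 row(s).
- l[5] part_id=9, cat=TH → no match; dropped.
- l[6] part_id=3, cat=DM → 3 match(es) in r → 3 row(s).
After projecting and ordering:
l.pname | r.supplier | r.cat
Cable | Heidi | TH
Cable | Yara | TH
Gear | Alice | DM
Gear | Alice | DM
Gear | Ivan | DM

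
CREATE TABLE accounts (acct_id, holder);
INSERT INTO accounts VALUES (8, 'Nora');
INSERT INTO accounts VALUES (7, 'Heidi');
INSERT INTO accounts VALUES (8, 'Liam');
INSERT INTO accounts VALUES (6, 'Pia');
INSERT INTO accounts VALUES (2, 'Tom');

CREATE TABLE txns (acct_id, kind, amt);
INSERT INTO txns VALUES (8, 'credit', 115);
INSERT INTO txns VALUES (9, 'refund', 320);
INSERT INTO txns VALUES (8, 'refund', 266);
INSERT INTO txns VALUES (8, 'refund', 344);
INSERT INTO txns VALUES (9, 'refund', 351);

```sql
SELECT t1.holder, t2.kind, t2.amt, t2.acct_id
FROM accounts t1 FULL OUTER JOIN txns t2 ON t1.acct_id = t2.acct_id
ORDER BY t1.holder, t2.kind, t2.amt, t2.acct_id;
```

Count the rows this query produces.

11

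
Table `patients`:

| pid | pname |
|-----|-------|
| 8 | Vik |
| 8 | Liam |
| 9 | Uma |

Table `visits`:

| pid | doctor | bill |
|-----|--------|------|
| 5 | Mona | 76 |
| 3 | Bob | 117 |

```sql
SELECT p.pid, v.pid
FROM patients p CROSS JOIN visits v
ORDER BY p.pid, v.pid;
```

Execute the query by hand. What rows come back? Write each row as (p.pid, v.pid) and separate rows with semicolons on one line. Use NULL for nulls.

CROSS JOIN pairs every row of `patients` with every row of `visits`: 3 × 2 = 6 rows.
After projecting and ordering:
p.pid | v.pid
8 | 3
8 | 3
8 | 5
8 | 5
9 | 3
9 | 5

(8, 3); (8, 3); (8, 5); (8, 5); (9, 3); (9, 5)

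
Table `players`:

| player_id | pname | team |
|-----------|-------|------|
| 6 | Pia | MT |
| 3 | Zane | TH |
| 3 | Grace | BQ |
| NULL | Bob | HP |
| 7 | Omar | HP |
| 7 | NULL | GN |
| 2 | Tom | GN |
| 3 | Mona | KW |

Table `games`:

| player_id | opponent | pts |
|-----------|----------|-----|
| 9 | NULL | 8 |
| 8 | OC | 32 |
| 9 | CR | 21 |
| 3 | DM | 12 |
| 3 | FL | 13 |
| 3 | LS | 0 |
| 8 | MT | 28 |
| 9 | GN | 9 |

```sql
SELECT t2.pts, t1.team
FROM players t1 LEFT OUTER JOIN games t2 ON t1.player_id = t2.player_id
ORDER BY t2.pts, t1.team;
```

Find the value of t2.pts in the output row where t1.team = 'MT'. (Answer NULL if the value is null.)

NULL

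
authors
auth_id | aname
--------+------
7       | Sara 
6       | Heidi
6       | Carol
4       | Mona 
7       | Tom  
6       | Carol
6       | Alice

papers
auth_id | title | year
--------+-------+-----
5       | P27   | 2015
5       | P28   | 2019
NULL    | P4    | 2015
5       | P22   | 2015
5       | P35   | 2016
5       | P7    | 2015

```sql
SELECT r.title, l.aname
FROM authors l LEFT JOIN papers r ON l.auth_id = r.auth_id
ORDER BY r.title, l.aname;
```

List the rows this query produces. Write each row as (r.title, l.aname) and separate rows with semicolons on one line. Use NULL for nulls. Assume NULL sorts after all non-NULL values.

LEFT JOIN keeps every row from `authors`; unmatched rows get NULL for `papers`'s columns.
Matching on l.auth_id = r.auth_id. A NULL in a compared column never satisfies the condition.
- l (auth_id=7) has no partner → padded with NULL.
- l (auth_id=6) has no partner → padded with NULL.
- l (auth_id=6) has no partner → padded with NULL.
- l (auth_id=4) has no partner → padded with NULL.
- l (auth_id=7) has no partner → padded with NULL.
- l (auth_id=6) has no partner → padded with NULL.
- l (auth_id=6) has no partner → padded with NULL.
After projecting and ordering:
r.title | l.aname
NULL | Alice
NULL | Carol
NULL | Carol
NULL | Heidi
NULL | Mona
NULL | Sara
NULL | Tom

(NULL, Alice); (NULL, Carol); (NULL, Carol); (NULL, Heidi); (NULL, Mona); (NULL, Sara); (NULL, Tom)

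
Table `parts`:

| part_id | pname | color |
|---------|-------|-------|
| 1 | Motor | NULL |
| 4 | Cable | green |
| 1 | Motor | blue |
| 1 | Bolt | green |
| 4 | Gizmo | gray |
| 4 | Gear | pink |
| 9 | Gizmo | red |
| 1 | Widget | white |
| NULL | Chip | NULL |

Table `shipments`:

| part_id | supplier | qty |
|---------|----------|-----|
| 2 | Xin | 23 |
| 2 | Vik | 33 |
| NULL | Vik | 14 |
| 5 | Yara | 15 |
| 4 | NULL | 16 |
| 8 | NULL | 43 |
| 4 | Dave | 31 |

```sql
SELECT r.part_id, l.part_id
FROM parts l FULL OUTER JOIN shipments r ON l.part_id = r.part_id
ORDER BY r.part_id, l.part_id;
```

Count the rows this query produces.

17

FULL OUTER JOIN keeps every row from both sides; unmatched rows get NULL for the other side's columns.
Matching on l.part_id = r.part_id. A NULL in a compared column never satisfies the condition.
- l row (part_id=1): no match → kept, r columns NULL.
- l row (part_id=4): matches 2 r row(s) → 2 output row(s).
- l row (part_id=1): no match → kept, r columns NULL.
- l row (part_id=1): no match → kept, r columns NULL.
- l row (part_id=4): matches 2 r row(s) → 2 output row(s).
- l row (part_id=4): matches 2 r row(s) → 2 output row(s).
- l row (part_id=9): no match → kept, r columns NULL.
- l row (part_id=1): no match → kept, r columns NULL.
- l row (part_id=NULL): no match → kept, r columns NULL.
- 5 row(s) from r found no l partner → padded with NULL.
Total: 6 matched + 11 padded = 17 rows.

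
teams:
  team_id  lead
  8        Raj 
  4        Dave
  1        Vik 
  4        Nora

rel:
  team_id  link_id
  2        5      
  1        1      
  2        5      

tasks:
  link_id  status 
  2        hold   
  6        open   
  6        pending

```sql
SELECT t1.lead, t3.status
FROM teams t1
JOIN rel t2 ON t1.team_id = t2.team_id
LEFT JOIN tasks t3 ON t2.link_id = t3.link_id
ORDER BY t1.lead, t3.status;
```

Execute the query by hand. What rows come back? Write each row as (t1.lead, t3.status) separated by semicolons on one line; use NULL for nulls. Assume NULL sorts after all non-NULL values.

Step 1 — t1 INNER JOIN t2 on team_id → 1 row(s).
Then LEFT JOIN `tasks t3` on link_id: each of those 1 rows is kept; rows whose t2.link_id has no match in t3 get NULL for t3's columns.

(Vik, NULL)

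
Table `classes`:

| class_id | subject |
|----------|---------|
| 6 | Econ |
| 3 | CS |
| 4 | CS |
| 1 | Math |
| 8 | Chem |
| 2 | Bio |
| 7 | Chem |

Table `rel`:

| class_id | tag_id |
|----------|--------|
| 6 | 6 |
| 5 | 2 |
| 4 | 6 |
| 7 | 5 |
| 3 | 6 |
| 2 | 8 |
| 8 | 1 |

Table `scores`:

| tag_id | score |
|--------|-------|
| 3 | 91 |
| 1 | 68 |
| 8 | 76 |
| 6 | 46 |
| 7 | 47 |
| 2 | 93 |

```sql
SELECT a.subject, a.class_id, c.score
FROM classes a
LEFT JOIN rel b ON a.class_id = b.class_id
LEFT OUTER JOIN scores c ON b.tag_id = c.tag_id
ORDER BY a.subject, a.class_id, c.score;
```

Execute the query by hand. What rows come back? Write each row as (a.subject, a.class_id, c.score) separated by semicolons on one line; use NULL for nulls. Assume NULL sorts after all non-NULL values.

(Bio, 2, 76); (CS, 3, 46); (CS, 4, 46); (Chem, 7, NULL); (Chem, 8, 68); (Econ, 6, 46); (Math, 1, NULL)

Joins associate left-to-right: classes LEFT JOIN rel on class_id gives 7 intermediate row(s).
Then LEFT JOIN `scores c` on tag_id: each of those 7 rows is kept; rows whose b.tag_id has no match in c get NULL for c's columns.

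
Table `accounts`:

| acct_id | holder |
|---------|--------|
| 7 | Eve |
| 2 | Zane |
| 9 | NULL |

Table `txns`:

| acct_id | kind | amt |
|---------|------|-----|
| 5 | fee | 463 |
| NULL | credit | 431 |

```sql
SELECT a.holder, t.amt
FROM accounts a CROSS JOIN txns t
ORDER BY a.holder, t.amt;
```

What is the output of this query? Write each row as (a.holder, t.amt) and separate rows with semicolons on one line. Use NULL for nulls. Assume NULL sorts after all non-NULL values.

(Eve, 431); (Eve, 463); (Zane, 431); (Zane, 463); (NULL, 431); (NULL, 463)

CROSS JOIN pairs every row of `accounts` with every row of `txns`: 3 × 2 = 6 rows.
After projecting and ordering:
a.holder | t.amt
Eve | 431
Eve | 463
Zane | 431
Zane | 463
NULL | 431
NULL | 463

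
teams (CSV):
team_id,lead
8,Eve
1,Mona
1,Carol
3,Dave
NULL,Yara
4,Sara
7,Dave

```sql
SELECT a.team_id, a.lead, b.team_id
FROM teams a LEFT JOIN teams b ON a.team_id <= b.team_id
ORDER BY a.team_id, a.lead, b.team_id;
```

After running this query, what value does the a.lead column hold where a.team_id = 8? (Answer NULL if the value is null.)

Eve

LEFT JOIN keeps every row from `teams a`; unmatched rows get NULL for `teams b`'s columns.
Matching on a.team_id <= b.team_id. A NULL in a compared column never satisfies the condition.
- team_id=8: 1 matching b row(s), so 1 row(s) emitted.
- team_id=1: 6 matching b row(s), so 6 row(s) emitted.
- team_id=1: 6 matching b row(s), so 6 row(s) emitted.
- team_id=3: 4 matching b row(s), so 4 row(s) emitted.
- team_id=NULL: no b row matches, row kept with b columns NULL.
- team_id=4: 3 matching b row(s), so 3 row(s) emitted.
- team_id=7: 2 matching b row(s), so 2 row(s) emitted.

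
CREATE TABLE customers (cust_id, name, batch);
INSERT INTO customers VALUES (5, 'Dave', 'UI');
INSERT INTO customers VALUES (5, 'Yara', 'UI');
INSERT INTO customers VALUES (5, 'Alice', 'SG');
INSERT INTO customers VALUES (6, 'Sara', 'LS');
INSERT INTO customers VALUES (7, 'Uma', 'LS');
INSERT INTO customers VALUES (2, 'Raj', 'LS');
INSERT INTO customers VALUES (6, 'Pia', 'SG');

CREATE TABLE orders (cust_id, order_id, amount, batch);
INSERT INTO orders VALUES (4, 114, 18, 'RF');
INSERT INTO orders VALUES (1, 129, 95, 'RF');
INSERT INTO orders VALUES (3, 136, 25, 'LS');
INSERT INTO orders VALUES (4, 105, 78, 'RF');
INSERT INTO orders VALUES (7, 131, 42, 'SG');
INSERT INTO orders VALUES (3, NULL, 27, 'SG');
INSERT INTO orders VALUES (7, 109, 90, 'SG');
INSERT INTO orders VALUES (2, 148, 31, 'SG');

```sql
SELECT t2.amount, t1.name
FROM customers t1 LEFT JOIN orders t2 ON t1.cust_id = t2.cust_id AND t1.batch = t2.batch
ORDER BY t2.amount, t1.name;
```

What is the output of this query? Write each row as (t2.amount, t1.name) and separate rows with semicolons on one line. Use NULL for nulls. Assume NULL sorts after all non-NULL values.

LEFT JOIN keeps every row from `customers`; unmatched rows get NULL for `orders`'s columns.
Matching on t1.cust_id = t2.cust_id AND t1.batch = t2.batch.
Matched pairs: 0; unmatched t1 rows kept: 7.

(NULL, Alice); (NULL, Dave); (NULL, Pia); (NULL, Raj); (NULL, Sara); (NULL, Uma); (NULL, Yara)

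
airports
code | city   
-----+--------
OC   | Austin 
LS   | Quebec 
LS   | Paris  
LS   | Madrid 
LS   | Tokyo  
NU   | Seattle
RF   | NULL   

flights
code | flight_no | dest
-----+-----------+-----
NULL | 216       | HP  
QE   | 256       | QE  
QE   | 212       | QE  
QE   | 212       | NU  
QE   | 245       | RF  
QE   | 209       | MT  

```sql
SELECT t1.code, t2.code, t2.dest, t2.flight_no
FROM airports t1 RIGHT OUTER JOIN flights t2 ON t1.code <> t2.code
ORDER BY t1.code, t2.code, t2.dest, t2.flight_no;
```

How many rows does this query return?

36

RIGHT JOIN keeps every row from `flights`; unmatched rows get NULL for `airports`'s columns.
Matching on t1.code <> t2.code. A NULL in a compared column never satisfies the condition.
- t1 (code=OC) pairs with 5 row(s) of t2.
- t1 (code=LS) pairs with 5 row(s) of t2.
- t1 (code=LS) pairs with 5 row(s) of t2.
- t1 (code=LS) pairs with 5 row(s) of t2.
- t1 (code=LS) pairs with 5 row(s) of t2.
- t1 (code=NU) pairs with 5 row(s) of t2.
- t1 (code=RF) pairs with 5 row(s) of t2.
- 1 row(s) from t2 found no t1 partner → padded with NULL.
Total: 35 matched + 1 padded = 36 rows.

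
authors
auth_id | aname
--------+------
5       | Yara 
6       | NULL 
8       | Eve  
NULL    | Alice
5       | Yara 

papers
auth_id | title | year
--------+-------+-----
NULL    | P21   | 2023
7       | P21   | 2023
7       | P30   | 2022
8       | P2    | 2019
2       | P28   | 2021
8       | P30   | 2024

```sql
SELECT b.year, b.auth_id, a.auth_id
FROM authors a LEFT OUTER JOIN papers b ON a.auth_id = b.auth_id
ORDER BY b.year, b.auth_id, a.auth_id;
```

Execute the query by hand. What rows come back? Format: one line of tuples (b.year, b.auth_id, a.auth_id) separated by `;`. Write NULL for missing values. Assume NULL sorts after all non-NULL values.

(2019, 8, 8); (2024, 8, 8); (NULL, NULL, 5); (NULL, NULL, 5); (NULL, NULL, 6); (NULL, NULL, NULL)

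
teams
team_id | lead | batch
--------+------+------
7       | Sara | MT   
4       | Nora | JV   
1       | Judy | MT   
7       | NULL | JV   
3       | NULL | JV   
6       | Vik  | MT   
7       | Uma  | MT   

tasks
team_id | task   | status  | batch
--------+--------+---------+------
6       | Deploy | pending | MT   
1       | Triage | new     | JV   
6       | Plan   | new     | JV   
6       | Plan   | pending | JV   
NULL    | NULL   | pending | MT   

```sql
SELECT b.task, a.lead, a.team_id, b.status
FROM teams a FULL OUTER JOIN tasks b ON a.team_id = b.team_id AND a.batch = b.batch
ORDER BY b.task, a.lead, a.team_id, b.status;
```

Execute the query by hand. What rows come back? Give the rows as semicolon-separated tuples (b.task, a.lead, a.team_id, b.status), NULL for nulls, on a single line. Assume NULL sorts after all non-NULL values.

(Deploy, Vik, 6, pending); (Plan, NULL, NULL, new); (Plan, NULL, NULL, pending); (Triage, NULL, NULL, new); (NULL, Judy, 1, NULL); (NULL, Nora, 4, NULL); (NULL, Sara, 7, NULL); (NULL, Uma, 7, NULL); (NULL, NULL, 3, NULL); (NULL, NULL, 7, NULL); (NULL, NULL, NULL, pending)

FULL OUTER JOIN keeps every row from both sides; unmatched rows get NULL for the other side's columns.
Matching on a.team_id = b.team_id AND a.batch = b.batch. A NULL in a compared column never satisfies the condition.
Matched pairs: 1; unmatched a rows kept: 6; unmatched b rows kept: 4.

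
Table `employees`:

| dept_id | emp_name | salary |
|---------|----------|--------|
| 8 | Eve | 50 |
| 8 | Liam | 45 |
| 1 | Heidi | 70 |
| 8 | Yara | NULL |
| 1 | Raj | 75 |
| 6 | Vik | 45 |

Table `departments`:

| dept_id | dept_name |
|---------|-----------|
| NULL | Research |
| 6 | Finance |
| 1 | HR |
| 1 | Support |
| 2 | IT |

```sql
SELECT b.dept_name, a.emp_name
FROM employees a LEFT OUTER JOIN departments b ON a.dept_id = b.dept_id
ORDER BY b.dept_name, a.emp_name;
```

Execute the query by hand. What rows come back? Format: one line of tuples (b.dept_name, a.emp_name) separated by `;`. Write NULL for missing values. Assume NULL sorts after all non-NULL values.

LEFT JOIN keeps every row from `employees`; unmatched rows get NULL for `departments`'s columns.
Matching on a.dept_id = b.dept_id. A NULL in a compared column never satisfies the condition.
- dept_id=8: no b row matches, row kept with b columns NULL.
- dept_id=8: no b row matches, row kept with b columns NULL.
- dept_id=1: 2 matching b row(s), so 2 row(s) emitted.
- dept_id=8: no b row matches, row kept with b columns NULL.
- dept_id=1: 2 matching b row(s), so 2 row(s) emitted.
- dept_id=6: 1 matching b row(s), so 1 row(s) emitted.
After projecting and ordering:
b.dept_name | a.emp_name
Finance | Vik
HR | Heidi
HR | Raj
Support | Heidi
Support | Raj
NULL | Eve
NULL | Liam
NULL | Yara

(Finance, Vik); (HR, Heidi); (HR, Raj); (Support, Heidi); (Support, Raj); (NULL, Eve); (NULL, Liam); (NULL, Yara)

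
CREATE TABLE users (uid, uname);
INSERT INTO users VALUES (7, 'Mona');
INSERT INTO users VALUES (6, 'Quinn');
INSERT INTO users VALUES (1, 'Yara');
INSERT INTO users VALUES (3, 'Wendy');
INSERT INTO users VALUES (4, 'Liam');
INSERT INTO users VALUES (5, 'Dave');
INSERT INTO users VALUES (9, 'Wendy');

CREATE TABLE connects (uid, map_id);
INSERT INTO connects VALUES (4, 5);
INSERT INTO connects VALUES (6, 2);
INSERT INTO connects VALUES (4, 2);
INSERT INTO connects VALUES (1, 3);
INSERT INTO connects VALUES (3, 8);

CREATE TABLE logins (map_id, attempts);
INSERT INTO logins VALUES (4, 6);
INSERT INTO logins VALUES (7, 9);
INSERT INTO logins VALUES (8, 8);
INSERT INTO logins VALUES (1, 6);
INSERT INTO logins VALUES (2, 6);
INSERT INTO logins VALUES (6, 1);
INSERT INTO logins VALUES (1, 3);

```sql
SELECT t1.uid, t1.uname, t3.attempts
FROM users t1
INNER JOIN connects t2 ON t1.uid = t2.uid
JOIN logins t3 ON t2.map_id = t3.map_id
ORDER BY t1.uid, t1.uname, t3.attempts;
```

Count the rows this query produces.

Step 1 — t1 INNER JOIN t2 on uid → 5 row(s).
Then INNER JOIN `logins t3` on map_id: keep only rows whose t2.map_id appears in t3.
Result: 3 row(s).

3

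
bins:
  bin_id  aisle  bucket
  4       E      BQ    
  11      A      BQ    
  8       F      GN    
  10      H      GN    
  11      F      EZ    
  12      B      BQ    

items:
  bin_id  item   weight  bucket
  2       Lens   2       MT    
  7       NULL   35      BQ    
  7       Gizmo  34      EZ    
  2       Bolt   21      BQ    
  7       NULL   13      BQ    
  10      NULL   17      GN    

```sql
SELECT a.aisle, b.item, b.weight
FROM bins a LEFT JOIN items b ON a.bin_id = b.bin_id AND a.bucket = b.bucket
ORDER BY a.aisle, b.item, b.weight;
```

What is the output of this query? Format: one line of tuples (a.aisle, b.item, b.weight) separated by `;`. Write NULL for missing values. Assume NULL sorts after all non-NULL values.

LEFT JOIN keeps every row from `bins`; unmatched rows get NULL for `items`'s columns.
Matching on a.bin_id = b.bin_id AND a.bucket = b.bucket.
- a (bin_id=4, bucket=BQ) has no partner → padded with NULL.
- a (bin_id=11, bucket=BQ) has no partner → padded with NULL.
- a (bin_id=8, bucket=GN) has no partner → padded with NULL.
- a (bin_id=10, bucket=GN) pairs with 1 row(s) of b.
- a (bin_id=11, bucket=EZ) has no partner → padded with NULL.
- a (bin_id=12, bucket=BQ) has no partner → padded with NULL.
After projecting and ordering:
a.aisle | b.item | b.weight
A | NULL | NULL
B | NULL | NULL
E | NULL | NULL
F | NULL | NULL
F | NULL | NULL
H | NULL | 17

(A, NULL, NULL); (B, NULL, NULL); (E, NULL, NULL); (F, NULL, NULL); (F, NULL, NULL); (H, NULL, 17)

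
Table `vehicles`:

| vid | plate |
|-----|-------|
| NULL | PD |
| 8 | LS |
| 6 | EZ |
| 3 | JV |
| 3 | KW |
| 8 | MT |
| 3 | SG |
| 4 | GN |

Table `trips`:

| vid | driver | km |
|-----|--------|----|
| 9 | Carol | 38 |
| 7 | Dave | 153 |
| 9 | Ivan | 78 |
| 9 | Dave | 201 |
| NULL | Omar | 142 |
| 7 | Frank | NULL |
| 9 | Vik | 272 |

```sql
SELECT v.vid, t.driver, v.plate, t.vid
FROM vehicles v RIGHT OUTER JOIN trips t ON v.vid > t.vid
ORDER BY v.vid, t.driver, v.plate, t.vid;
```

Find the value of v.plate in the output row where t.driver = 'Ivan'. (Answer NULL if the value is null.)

NULL

RIGHT JOIN keeps every row from `trips`; unmatched rows get NULL for `vehicles`'s columns.
Matching on v.vid > t.vid. A NULL in a compared column never satisfies the condition.
Matched pairs: 4; unmatched t rows kept: 5.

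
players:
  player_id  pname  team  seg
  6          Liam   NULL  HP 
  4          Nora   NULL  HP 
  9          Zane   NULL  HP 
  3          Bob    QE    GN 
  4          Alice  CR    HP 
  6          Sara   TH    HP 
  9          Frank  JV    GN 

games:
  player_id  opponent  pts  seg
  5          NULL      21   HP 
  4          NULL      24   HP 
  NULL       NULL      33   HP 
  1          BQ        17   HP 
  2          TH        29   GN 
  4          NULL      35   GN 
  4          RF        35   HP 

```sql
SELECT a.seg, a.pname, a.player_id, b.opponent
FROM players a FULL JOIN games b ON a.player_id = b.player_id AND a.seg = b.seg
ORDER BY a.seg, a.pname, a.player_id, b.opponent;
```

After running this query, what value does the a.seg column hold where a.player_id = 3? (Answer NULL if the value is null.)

GN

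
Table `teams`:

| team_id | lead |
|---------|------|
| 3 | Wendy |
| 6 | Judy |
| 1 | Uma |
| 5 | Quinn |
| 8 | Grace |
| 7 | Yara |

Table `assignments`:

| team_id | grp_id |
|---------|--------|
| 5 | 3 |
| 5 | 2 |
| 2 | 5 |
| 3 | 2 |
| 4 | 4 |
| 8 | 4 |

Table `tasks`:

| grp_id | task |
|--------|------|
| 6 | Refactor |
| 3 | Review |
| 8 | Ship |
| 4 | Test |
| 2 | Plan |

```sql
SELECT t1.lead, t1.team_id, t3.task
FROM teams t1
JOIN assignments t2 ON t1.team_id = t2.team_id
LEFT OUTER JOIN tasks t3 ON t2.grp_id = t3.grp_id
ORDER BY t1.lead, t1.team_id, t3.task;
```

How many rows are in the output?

4

Step 1 — t1 INNER JOIN t2 on team_id → 4 row(s).
Then LEFT JOIN `tasks t3` on grp_id: each of those 4 rows is kept; rows whose t2.grp_id has no match in t3 get NULL for t3's columns.
Result: 4 row(s).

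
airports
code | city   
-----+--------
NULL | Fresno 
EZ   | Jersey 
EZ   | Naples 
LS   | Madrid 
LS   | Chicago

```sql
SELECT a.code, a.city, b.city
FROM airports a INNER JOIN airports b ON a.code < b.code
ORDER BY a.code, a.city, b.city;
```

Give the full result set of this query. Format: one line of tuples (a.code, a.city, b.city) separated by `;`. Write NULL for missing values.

INNER JOIN keeps only pairs where the ON condition holds.
Matching on a.code < b.code. A NULL in a compared column never satisfies the condition.
Matched pairs: 4.

(EZ, Jersey, Chicago); (EZ, Jersey, Madrid); (EZ, Naples, Chicago); (EZ, Naples, Madrid)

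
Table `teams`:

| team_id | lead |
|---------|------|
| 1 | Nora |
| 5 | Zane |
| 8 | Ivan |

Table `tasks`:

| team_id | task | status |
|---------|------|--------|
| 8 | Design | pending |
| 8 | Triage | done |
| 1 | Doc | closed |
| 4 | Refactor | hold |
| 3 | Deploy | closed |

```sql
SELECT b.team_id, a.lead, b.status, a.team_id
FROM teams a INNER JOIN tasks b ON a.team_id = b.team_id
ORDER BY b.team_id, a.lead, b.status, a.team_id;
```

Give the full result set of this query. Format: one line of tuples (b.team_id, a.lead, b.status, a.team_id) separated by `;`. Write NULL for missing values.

(1, Nora, closed, 1); (8, Ivan, done, 8); (8, Ivan, pending, 8)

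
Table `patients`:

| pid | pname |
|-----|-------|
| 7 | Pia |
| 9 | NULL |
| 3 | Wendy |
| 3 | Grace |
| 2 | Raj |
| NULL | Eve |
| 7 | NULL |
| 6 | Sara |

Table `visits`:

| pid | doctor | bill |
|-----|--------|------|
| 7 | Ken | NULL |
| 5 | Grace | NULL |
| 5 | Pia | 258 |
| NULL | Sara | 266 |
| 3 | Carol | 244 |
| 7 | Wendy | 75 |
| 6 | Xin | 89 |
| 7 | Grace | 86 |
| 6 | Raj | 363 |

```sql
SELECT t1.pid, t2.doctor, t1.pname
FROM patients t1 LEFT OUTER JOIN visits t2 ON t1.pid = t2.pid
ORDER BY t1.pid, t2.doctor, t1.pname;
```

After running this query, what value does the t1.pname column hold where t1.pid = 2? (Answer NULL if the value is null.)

Raj

LEFT JOIN keeps every row from `patients`; unmatched rows get NULL for `visits`'s columns.
Matching on t1.pid = t2.pid. A NULL in a compared column never satisfies the condition.
- pid=7: 3 matching t2 row(s), so 3 row(s) emitted.
- pid=9: no t2 row matches, row kept with t2 columns NULL.
- pid=3: 1 matching t2 row(s), so 1 row(s) emitted.
- pid=3: 1 matching t2 row(s), so 1 row(s) emitted.
- pid=2: no t2 row matches, row kept with t2 columns NULL.
- pid=NULL: no t2 row matches, row kept with t2 columns NULL.
- pid=7: 3 matching t2 row(s), so 3 row(s) emitted.
- pid=6: 2 matching t2 row(s), so 2 row(s) emitted.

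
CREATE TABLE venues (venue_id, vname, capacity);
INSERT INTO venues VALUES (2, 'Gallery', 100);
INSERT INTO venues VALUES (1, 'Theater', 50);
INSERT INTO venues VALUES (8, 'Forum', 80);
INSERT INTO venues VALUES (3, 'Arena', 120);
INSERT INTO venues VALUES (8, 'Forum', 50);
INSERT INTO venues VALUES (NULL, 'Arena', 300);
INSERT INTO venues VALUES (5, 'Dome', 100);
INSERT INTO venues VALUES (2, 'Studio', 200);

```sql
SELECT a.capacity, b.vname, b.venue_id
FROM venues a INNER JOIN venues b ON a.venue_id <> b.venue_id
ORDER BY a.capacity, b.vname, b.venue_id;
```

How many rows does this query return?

38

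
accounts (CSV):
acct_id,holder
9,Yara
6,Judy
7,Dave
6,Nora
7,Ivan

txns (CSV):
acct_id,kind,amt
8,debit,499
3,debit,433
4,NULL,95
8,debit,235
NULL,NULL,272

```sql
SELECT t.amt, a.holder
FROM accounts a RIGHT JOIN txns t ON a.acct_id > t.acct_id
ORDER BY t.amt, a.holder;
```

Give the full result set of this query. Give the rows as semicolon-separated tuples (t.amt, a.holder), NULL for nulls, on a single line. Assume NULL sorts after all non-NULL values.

(95, Dave); (95, Ivan); (95, Judy); (95, Nora); (95, Yara); (235, Yara); (272, NULL); (433, Dave); (433, Ivan); (433, Judy); (433, Nora); (433, Yara); (499, Yara)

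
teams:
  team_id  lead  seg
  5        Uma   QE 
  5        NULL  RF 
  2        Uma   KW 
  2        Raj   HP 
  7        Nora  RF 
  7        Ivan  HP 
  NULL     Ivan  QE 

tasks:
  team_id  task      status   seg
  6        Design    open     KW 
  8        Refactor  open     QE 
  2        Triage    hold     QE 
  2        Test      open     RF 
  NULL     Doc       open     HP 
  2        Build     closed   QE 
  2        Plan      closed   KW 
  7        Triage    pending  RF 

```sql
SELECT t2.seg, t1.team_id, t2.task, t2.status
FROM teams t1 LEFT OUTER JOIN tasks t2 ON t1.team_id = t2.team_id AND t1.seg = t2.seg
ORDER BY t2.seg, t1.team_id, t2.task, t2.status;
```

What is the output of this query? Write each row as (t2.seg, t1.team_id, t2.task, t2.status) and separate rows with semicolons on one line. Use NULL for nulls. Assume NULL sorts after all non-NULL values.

LEFT JOIN keeps every row from `teams`; unmatched rows get NULL for `tasks`'s columns.
Matching on t1.team_id = t2.team_id AND t1.seg = t2.seg. A NULL in a compared column never satisfies the condition.
Matched pairs: 2; unmatched t1 rows kept: 5.

(KW, 2, Plan, closed); (RF, 7, Triage, pending); (NULL, 2, NULL, NULL); (NULL, 5, NULL, NULL); (NULL, 5, NULL, NULL); (NULL, 7, NULL, NULL); (NULL, NULL, NULL, NULL)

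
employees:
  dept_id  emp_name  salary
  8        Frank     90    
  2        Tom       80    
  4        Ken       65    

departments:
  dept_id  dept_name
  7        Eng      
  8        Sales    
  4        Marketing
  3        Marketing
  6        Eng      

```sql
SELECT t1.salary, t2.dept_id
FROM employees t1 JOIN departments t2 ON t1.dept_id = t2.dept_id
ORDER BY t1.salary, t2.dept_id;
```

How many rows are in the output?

INNER JOIN keeps only pairs where the ON condition holds.
Matching on t1.dept_id = t2.dept_id.
- t1[0] dept_id=8 → 1 match(es) in t2 → 1 row(s).
- t1[1] dept_id=2 → no match; dropped.
- t1[2] dept_id=4 → 1 match(es) in t2 → 1 row(s).
Total: 2 rows.

2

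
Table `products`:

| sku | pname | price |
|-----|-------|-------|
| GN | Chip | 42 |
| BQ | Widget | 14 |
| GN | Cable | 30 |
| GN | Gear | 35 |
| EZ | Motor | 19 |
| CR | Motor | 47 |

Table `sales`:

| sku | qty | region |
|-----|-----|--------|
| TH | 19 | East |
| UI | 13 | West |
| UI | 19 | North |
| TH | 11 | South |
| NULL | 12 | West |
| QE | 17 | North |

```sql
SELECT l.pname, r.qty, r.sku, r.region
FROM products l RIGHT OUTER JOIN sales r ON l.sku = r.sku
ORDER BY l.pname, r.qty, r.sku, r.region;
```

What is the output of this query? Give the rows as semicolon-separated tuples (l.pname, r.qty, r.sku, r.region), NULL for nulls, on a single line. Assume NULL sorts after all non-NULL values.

(NULL, 11, TH, South); (NULL, 12, NULL, West); (NULL, 13, UI, West); (NULL, 17, QE, North); (NULL, 19, TH, East); (NULL, 19, UI, North)

RIGHT JOIN keeps every row from `sales`; unmatched rows get NULL for `products`'s columns.
Matching on l.sku = r.sku. A NULL in a compared column never satisfies the condition.
- l (sku=GN) has no partner in r.
- l (sku=BQ) has no partner in r.
- l (sku=GN) has no partner in r.
- l (sku=GN) has no partner in r.
- l (sku=EZ) has no partner in r.
- l (sku=CR) has no partner in r.
- 6 row(s) from r found no l partner → padded with NULL.
After projecting and ordering:
l.pname | r.qty | r.sku | r.region
NULL | 11 | TH | South
NULL | 12 | NULL | West
NULL | 13 | UI | West
NULL | 17 | QE | North
NULL | 19 | TH | East
NULL | 19 | UI | North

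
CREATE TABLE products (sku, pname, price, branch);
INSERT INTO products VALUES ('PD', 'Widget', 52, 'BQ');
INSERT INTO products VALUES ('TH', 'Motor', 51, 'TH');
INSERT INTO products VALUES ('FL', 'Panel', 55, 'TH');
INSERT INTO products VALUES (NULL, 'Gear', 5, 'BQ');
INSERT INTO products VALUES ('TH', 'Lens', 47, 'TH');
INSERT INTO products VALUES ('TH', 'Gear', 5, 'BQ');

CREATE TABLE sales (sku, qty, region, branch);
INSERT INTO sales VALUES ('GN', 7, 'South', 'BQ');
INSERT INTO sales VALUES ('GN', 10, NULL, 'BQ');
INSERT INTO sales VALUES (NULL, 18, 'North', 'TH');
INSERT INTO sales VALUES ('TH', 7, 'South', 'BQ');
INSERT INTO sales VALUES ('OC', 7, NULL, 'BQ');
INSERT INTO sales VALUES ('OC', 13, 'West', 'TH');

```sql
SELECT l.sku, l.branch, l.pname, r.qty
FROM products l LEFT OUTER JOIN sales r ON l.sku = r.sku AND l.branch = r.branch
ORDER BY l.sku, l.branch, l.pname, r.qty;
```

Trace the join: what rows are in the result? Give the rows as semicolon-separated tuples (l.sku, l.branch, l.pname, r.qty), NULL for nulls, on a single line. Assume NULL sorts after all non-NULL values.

(FL, TH, Panel, NULL); (PD, BQ, Widget, NULL); (TH, BQ, Gear, 7); (TH, TH, Lens, NULL); (TH, TH, Motor, NULL); (NULL, BQ, Gear, NULL)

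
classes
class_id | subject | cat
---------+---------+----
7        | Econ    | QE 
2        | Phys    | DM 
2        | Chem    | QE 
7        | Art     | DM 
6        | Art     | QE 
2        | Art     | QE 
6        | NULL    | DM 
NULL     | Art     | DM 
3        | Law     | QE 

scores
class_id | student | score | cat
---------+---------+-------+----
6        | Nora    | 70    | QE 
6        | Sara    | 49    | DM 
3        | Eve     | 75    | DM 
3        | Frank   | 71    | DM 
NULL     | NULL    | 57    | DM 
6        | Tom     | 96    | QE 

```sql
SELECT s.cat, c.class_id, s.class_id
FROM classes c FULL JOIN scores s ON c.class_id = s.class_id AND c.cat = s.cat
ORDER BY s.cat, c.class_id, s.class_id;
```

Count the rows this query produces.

FULL OUTER JOIN keeps every row from both sides; unmatched rows get NULL for the other side's columns.
Matching on c.class_id = s.class_id AND c.cat = s.cat. A NULL in a compared column never satisfies the condition.
- c (class_id=7, cat=QE) has no partner → padded with NULL.
- c (class_id=2, cat=DM) has no partner → padded with NULL.
- c (class_id=2, cat=QE) has no partner → padded with NULL.
- c (class_id=7, cat=DM) has no partner → padded with NULL.
- c (class_id=6, cat=QE) pairs with 2 row(s) of s.
- c (class_id=2, cat=QE) has no partner → padded with NULL.
- c (class_id=6, cat=DM) pairs with 1 row(s) of s.
- c (class_id=NULL, cat=DM) has no partner → padded with NULL.
- c (class_id=3, cat=QE) has no partner → padded with NULL.
- 3 s row(s) had no c match → kept, c columns NULL.
Total: 3 matched + 10 padded = 13 rows.

13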